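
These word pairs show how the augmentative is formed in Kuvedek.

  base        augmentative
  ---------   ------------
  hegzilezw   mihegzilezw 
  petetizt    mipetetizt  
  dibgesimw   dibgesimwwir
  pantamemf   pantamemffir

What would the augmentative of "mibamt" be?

mibamttir

"mibamt" has second-to-last letter 'm'. The stems whose second-to-last letter is 'm' (dibgesimw → dibgesimwwir, pantamemf → pantamemffir) double the final consonant and add -ir.
The other pattern: stems whose second-to-last letter is 'z' add the prefix mi-.
So mibamt → mibamttir.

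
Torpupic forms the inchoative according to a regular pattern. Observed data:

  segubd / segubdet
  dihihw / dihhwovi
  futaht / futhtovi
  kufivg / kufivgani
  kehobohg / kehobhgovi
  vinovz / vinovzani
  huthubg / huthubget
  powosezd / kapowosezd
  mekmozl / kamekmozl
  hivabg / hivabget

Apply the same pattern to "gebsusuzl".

kufivg and hivabg both end in -g yet inflect differently (kufivgani, hivabget), so the final letter is not what conditions the rule; the second-to-last letter is.
"gebsusuzl" has second-to-last letter 'z'. The stems whose second-to-last letter is 'z' (powosezd → kapowosezd, mekmozl → kamekmozl) add the prefix ka-.
So gebsusuzl → kagebsusuzl.

kagebsusuzl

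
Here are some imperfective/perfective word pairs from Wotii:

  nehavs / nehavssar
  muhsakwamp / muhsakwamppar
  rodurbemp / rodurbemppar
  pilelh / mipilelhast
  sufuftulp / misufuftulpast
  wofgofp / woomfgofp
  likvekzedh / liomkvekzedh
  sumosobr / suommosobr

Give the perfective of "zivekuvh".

zivekuvhhar

muhsakwamp and sufuftulp both end in -p yet inflect differently (muhsakwamppar, misufuftulpast), so the final letter is not what conditions the rule; the second-to-last letter is.
"zivekuvh" has second-to-last letter 'v'. The one such stem in the data (nehavs → nehavssar) doubles the final consonant and adds -ar (as do muhsakwamp, rodurbemp), so the same rule applies.
The other patterns: stems whose second-to-last letter is 'l' add mi- … -ast around the stem; stems whose second-to-last letter is 'b', 'd' or 'f' insert -om- after the first vowel.
So zivekuvh → zivekuvhhar.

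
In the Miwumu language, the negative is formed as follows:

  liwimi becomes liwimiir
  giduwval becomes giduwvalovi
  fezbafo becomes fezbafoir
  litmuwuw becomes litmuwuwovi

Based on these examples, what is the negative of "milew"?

"milew" ends in a consonant. The stems ending in a consonant (giduwval → giduwvalovi, litmuwuw → litmuwuwovi) add -ovi.
The other pattern: stems ending in a vowel add -ir.
So milew → milewovi.

milewovi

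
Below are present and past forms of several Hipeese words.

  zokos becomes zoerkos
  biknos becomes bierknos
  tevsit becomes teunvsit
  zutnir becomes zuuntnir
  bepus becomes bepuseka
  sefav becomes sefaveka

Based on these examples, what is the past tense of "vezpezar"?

zokos and bepus both end in -s yet inflect differently (zoerkos, bepuseka), so the final letter is not what conditions the rule; the last vowel is.
"vezpezar" has last vowel 'a'. The one such stem in the data (sefav → sefaveka) adds -eka, so the same rule applies.
So vezpezar → vezpezareka.

vezpezareka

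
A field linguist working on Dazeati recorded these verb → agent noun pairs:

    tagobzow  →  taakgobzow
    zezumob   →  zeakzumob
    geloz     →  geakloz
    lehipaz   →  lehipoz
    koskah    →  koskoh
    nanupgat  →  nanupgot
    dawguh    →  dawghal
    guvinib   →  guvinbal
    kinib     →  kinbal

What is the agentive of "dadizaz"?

dadizoz

"dadizaz" has last vowel 'a'. The stems whose last vowel is 'a' (lehipaz → lehipoz, koskah → koskoh, nanupgat → nanupgot) change the last vowel to 'o'.
The other patterns: stems whose last vowel is 'o' insert -ak- after the first vowel; stems whose last vowel is 'i' or 'u' delete the last vowel and add -al.
So dadizaz → dadizoz.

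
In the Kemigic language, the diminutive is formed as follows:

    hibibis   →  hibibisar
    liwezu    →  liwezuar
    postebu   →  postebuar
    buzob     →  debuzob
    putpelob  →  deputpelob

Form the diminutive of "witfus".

witfusar

putpelob and postebu both begin with p- yet inflect differently (deputpelob, postebuar), so the first letter is not what conditions the rule; the final letter is.
"witfus" ends in -s. The one such stem in the data (hibibis → hibibisar) adds -ar, so the same rule applies.
The other pattern: stems ending in -b add the prefix de-.
So witfus → witfusar.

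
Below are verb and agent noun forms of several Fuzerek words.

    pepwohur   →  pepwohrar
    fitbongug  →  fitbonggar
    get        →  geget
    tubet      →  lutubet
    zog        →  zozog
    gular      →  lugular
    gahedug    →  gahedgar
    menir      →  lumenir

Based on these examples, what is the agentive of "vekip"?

luvekip

get and tubet both end in -t yet inflect differently (geget, lutubet), so the final letter is not what conditions the rule; the number of vowels is.
"vekip" has 2 vowels. The stems with 2 vowels (gular → lugular, tubet → lutubet, menir → lumenir) add the prefix lu-.
So vekip → luvekip.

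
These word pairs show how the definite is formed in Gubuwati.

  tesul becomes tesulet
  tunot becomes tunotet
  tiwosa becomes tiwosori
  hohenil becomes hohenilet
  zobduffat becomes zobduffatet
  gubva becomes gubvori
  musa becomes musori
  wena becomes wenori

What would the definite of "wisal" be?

wisalet

"wisal" ends in -l. The stems ending in -l (tesul → tesulet, hohenil → hohenilet) add -et.
The other pattern: stems ending in -a drop the final letter and add -ori.
So wisal → wisalet.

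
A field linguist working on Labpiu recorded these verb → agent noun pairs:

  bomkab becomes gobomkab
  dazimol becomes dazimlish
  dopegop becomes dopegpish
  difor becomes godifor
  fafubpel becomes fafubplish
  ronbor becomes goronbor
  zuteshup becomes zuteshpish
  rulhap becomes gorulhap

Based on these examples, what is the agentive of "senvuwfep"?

senvuwfpish

dopegop and rulhap both end in -p yet inflect differently (dopegpish, gorulhap), so the final letter is not what conditions the rule; the number of vowels is.
"senvuwfep" has 3 vowels. The stems with 3 vowels (dopegop → dopegpish, dazimol → dazimlish, fafubpel → fafubplish) delete the last vowel and add -ish.
The other pattern: stems with 2 vowels add the prefix go-.
So senvuwfep → senvuwfpish.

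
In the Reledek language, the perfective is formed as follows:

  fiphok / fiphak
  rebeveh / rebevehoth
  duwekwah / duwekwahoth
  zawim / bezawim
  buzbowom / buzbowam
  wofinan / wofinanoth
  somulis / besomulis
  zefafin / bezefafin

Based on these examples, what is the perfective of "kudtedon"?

kudtedan

"kudtedon" has last vowel 'o'. The stems whose last vowel is 'o' (fiphok → fiphak, buzbowom → buzbowam) change the last vowel to 'a'.
So kudtedon → kudtedan.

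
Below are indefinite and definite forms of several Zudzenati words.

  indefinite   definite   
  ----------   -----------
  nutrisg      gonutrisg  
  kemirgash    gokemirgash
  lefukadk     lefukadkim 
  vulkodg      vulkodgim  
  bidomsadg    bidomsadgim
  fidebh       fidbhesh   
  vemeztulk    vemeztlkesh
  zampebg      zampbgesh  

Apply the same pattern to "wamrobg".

wamrbgesh

nutrisg and vulkodg both end in -g yet inflect differently (gonutrisg, vulkodgim), so the final letter is not what conditions the rule; the second-to-last letter is.
"wamrobg" has second-to-last letter 'b'. The stems whose second-to-last letter is 'b' (fidebh → fidbhesh, zampebg → zampbgesh) delete the last vowel and add -esh.
The other patterns: stems whose second-to-last letter is 's' add the prefix go-; stems whose second-to-last letter is 'd' add -im.
So wamrobg → wamrbgesh.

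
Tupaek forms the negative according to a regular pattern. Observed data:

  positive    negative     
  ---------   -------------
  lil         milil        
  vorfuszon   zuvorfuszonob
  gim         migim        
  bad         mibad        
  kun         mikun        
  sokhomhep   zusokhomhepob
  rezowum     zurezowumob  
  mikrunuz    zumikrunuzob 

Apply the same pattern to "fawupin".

"fawupin" has 3 vowels. The stems with 3 vowels (sokhomhep → zusokhomhepob, mikrunuz → zumikrunuzob, vorfuszon → zuvorfuszonob) add zu- … -ob around the stem.
So fawupin → zufawupinob.

zufawupinob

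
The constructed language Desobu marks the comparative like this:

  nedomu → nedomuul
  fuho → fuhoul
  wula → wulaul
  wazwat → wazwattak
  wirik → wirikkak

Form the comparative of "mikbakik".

mikbakikkak

wula and wazwat both have last vowel 'a' yet inflect differently (wulaul, wazwattak), so the last vowel is not what conditions the rule; whether the stem ends in a vowel or a consonant is.
"mikbakik" ends in a consonant. The stems ending in a consonant (wazwat → wazwattak, wirik → wirikkak) double the final consonant and add -ak.
The other pattern: stems ending in a vowel add -ul.
So mikbakik → mikbakikkak.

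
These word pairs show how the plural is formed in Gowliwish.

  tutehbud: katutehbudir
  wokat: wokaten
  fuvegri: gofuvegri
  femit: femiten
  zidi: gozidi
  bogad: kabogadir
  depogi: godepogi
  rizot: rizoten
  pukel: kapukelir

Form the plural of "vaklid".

"vaklid" ends in -d. The stems ending in -d (tutehbud → katutehbudir, bogad → kabogadir) add ka- … -ir around the stem.
The other patterns: stems ending in -i add the prefix go-; stems ending in -t add -en.
So vaklid → kavaklidir.

kavaklidir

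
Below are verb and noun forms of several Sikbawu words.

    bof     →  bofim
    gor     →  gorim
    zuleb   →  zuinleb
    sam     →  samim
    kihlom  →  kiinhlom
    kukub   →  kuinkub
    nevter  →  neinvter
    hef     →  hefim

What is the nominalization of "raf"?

rafim

kihlom and sam both end in -m yet inflect differently (kiinhlom, samim), so the final letter is not what conditions the rule; the number of vowels is.
"raf" has 1 vowel. The stems with 1 vowel (hef → hefim, bof → bofim, sam → samim) add -im.
The other pattern: stems with 2 vowels insert -in- after the first vowel.
So raf → rafim.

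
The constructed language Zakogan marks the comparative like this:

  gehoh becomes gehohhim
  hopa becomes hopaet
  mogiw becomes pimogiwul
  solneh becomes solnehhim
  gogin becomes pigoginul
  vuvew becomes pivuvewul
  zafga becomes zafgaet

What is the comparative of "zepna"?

solneh and vuvew both have last vowel 'e' yet inflect differently (solnehhim, pivuvewul), so the last vowel is not what conditions the rule; the final letter is.
"zepna" ends in -a. The stems ending in -a (hopa → hopaet, zafga → zafgaet) add -et.
The other patterns: stems ending in -h double the final consonant and add -im; stems ending in -n or -w add pi- … -ul around the stem.
So zepna → zepnaet.

zepnaet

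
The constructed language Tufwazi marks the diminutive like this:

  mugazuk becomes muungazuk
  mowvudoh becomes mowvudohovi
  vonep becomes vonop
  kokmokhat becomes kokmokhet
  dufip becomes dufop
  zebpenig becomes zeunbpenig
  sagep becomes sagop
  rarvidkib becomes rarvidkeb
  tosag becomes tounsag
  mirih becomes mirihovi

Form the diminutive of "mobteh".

dufip and zebpenig both have last vowel 'i' yet inflect differently (dufop, zeunbpenig), so the last vowel is not what conditions the rule; the final letter is.
"mobteh" ends in -h. The stems ending in -h (mowvudoh → mowvudohovi, mirih → mirihovi) add -ovi.
So mobteh → mobtehovi.

mobtehovi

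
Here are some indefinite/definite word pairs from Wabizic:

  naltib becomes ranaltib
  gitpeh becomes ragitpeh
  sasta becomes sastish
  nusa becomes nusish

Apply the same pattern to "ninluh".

raninluh

naltib and nusa both begin with n- yet inflect differently (ranaltib, nusish), so the first letter is not what conditions the rule; whether the stem ends in a vowel or a consonant is.
"ninluh" ends in a consonant. The stems ending in a consonant (naltib → ranaltib, gitpeh → ragitpeh) add the prefix ra-.
The other pattern: stems ending in a vowel drop the final letter and add -ish.
So ninluh → raninluh.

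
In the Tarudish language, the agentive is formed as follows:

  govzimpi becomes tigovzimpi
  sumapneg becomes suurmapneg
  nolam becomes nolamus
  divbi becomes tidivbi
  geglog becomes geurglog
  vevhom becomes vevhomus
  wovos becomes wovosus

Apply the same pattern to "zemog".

vevhom and geglog both have last vowel 'o' yet inflect differently (vevhomus, geurglog), so the last vowel is not what conditions the rule; the final letter is.
"zemog" ends in -g. The stems ending in -g (geglog → geurglog, sumapneg → suurmapneg) insert -ur- after the first vowel.
So zemog → zeurmog.

zeurmog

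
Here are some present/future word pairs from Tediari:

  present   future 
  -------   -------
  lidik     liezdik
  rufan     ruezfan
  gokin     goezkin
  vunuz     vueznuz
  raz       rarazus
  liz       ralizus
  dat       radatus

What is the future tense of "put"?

vunuz and raz both end in -z yet inflect differently (vueznuz, rarazus), so the final letter is not what conditions the rule; the number of vowels is.
"put" has 1 vowel. The stems with 1 vowel (raz → rarazus, liz → ralizus, dat → radatus) add ra- … -us around the stem.
The other pattern: stems with 2 vowels insert -ez- after the first vowel.
So put → raputus.

raputus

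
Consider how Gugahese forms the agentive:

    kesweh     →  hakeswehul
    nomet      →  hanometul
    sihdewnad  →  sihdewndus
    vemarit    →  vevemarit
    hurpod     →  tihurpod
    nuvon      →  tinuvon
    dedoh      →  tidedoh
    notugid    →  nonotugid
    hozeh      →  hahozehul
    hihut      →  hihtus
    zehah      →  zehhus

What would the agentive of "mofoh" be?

"mofoh" has last vowel 'o'. The stems whose last vowel is 'o' (dedoh → tidedoh, nuvon → tinuvon, hurpod → tihurpod) add the prefix ti-.
So mofoh → timofoh.

timofoh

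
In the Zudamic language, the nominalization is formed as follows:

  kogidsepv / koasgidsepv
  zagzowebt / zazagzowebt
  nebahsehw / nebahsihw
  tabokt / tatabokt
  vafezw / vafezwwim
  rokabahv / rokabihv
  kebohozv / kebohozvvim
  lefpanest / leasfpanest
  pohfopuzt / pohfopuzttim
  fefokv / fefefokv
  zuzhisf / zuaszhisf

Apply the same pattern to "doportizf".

"doportizf" has second-to-last letter 'z'. The stems whose second-to-last letter is 'z' (kebohozv → kebohozvvim, vafezw → vafezwwim, pohfopuzt → pohfopuzttim) double the final consonant and add -im.
The other patterns: stems whose second-to-last letter is 'h' change the last vowel to 'i'; stems whose second-to-last letter is 'p' or 's' insert -as- after the first vowel; stems whose second-to-last letter is 'b' or 'k' repeat the first consonant+vowel as a prefix.
So doportizf → doportizffim.

doportizffim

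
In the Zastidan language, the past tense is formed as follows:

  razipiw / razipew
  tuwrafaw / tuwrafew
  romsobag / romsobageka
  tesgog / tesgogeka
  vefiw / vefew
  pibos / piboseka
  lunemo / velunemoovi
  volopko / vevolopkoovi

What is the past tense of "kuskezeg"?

romsobag and tuwrafaw both have last vowel 'a' yet inflect differently (romsobageka, tuwrafew), so the last vowel is not what conditions the rule; the final letter is.
"kuskezeg" ends in -g. The stems ending in -g (romsobag → romsobageka, tesgog → tesgogeka) add -eka.
The other patterns: stems ending in -w change the last vowel to 'e'; stems ending in -o add ve- … -ovi around the stem.
So kuskezeg → kuskezegeka.

kuskezegeka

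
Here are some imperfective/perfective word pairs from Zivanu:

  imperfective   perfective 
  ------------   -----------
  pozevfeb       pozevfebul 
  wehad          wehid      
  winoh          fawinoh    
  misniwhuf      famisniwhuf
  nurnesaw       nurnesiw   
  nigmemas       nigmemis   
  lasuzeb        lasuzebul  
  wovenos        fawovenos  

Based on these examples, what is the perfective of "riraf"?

nigmemas and wovenos both end in -s yet inflect differently (nigmemis, fawovenos), so the final letter is not what conditions the rule; the last vowel is.
"riraf" has last vowel 'a'. The stems whose last vowel is 'a' (nigmemas → nigmemis, wehad → wehid, nurnesaw → nurnesiw) change the last vowel to 'i'.
The other patterns: stems whose last vowel is 'e' add -ul; stems whose last vowel is 'o' or 'u' add the prefix fa-.
So riraf → ririf.

ririf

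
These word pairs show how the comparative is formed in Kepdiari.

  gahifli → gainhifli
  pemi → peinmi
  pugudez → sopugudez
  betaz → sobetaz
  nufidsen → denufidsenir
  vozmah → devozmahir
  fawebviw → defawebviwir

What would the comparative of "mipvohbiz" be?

pugudez and nufidsen both have last vowel 'e' yet inflect differently (sopugudez, denufidsenir), so the last vowel is not what conditions the rule; the final letter is.
"mipvohbiz" ends in -z. The stems ending in -z (pugudez → sopugudez, betaz → sobetaz) add the prefix so-.
The other patterns: stems ending in -i insert -in- after the first vowel; stems ending in -h, -n or -w add de- … -ir around the stem.
So mipvohbiz → somipvohbiz.

somipvohbiz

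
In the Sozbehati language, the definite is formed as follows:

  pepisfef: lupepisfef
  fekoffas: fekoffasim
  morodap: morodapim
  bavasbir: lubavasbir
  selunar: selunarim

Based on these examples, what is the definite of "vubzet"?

selunar and bavasbir both end in -r yet inflect differently (selunarim, lubavasbir), so the final letter is not what conditions the rule; the last vowel is.
"vubzet" has last vowel 'e'. The one such stem in the data (pepisfef → lupepisfef) adds the prefix lu-, so the same rule applies.
So vubzet → luvubzet.

luvubzet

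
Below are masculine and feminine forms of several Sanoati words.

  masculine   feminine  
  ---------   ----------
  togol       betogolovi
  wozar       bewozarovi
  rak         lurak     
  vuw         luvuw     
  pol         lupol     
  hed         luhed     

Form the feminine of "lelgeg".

togol and pol both end in -l yet inflect differently (betogolovi, lupol), so the final letter is not what conditions the rule; the number of vowels is.
"lelgeg" has 2 vowels. The stems with 2 vowels (wozar → bewozarovi, togol → betogolovi) add be- … -ovi around the stem.
The other pattern: stems with 1 vowel add the prefix lu-.
So lelgeg → belelgegovi.

belelgegovi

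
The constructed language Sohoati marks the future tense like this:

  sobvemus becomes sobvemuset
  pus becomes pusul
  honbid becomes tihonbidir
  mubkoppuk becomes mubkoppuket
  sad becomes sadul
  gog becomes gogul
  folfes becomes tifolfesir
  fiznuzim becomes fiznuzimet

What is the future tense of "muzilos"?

sad and honbid both end in -d yet inflect differently (sadul, tihonbidir), so the final letter is not what conditions the rule; the number of vowels is.
"muzilos" has 3 vowels. The stems with 3 vowels (fiznuzim → fiznuzimet, mubkoppuk → mubkoppuket, sobvemus → sobvemuset) add -et.
So muzilos → muziloset.

muziloset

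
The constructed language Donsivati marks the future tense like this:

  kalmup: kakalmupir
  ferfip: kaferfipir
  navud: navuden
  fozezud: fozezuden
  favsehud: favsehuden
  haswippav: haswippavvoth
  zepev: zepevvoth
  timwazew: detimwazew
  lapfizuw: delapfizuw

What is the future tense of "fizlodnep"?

"fizlodnep" ends in -p. The stems ending in -p (kalmup → kakalmupir, ferfip → kaferfipir) add ka- … -ir around the stem.
So fizlodnep → kafizlodnepir.

kafizlodnepir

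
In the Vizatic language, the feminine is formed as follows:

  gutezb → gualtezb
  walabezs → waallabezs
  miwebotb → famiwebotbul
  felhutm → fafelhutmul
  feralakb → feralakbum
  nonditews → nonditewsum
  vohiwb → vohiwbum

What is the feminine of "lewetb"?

falewetbul

gutezb and miwebotb both end in -b yet inflect differently (gualtezb, famiwebotbul), so the final letter is not what conditions the rule; the second-to-last letter is.
"lewetb" has second-to-last letter 't'. The stems whose second-to-last letter is 't' (miwebotb → famiwebotbul, felhutm → fafelhutmul) add fa- … -ul around the stem.
The other patterns: stems whose second-to-last letter is 'z' insert -al- after the first vowel; stems whose second-to-last letter is 'k' or 'w' add -um.
So lewetb → falewetbul.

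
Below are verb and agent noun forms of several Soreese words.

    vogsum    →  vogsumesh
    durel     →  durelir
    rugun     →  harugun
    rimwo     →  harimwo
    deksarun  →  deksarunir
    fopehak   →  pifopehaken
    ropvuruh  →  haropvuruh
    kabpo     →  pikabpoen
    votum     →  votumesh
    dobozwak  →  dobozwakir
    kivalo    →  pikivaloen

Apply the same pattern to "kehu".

deksarun and rugun both end in -n yet inflect differently (deksarunir, harugun), so the final letter is not what conditions the rule; the first letter is.
"kehu" begins with k-. The stems beginning with k- (kivalo → pikivaloen, kabpo → pikabpoen) add pi- … -en around the stem.
The other patterns: stems beginning with d- add -ir; stems beginning with r- add the prefix ha-; stems beginning with v- add -esh.
So kehu → pikehuen.

pikehuen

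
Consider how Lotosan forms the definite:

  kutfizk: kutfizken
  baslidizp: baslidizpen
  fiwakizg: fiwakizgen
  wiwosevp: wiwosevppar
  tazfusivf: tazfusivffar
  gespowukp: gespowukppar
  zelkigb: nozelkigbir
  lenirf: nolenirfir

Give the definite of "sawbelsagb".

nosawbelsagbir

baslidizp and wiwosevp both end in -p yet inflect differently (baslidizpen, wiwosevppar), so the final letter is not what conditions the rule; the second-to-last letter is.
"sawbelsagb" has second-to-last letter 'g'. The one such stem in the data (zelkigb → nozelkigbir) adds no- … -ir around the stem, so the same rule applies.
The other patterns: stems whose second-to-last letter is 'z' add -en; stems whose second-to-last letter is 'k' or 'v' double the final consonant and add -ar.
So sawbelsagb → nosawbelsagbir.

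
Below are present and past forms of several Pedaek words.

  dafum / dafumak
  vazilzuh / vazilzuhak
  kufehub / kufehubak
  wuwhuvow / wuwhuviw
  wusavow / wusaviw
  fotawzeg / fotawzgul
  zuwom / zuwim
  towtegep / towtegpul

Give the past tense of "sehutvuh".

sehutvuhak

"sehutvuh" has last vowel 'u'. The stems whose last vowel is 'u' (vazilzuh → vazilzuhak, kufehub → kufehubak, dafum → dafumak) add -ak.
The other patterns: stems whose last vowel is 'o' change the last vowel to 'i'; stems whose last vowel is 'e' delete the last vowel and add -ul.
So sehutvuh → sehutvuhak.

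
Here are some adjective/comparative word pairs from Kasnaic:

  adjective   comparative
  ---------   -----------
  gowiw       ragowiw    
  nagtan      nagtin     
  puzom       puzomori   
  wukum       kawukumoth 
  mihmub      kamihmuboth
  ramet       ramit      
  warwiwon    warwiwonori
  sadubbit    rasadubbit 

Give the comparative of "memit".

wukum and puzom both end in -m yet inflect differently (kawukumoth, puzomori), so the final letter is not what conditions the rule; the last vowel is.
"memit" has last vowel 'i'. The stems whose last vowel is 'i' (gowiw → ragowiw, sadubbit → rasadubbit) add the prefix ra-.
So memit → ramemit.

ramemit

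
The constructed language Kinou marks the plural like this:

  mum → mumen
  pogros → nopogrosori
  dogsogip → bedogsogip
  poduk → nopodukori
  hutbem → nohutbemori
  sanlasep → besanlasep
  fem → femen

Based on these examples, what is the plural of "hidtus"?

fem and hutbem both end in -m yet inflect differently (femen, nohutbemori), so the final letter is not what conditions the rule; the number of vowels is.
"hidtus" has 2 vowels. The stems with 2 vowels (hutbem → nohutbemori, pogros → nopogrosori, poduk → nopodukori) add no- … -ori around the stem.
The other patterns: stems with 1 vowel add -en; stems with 3 vowels add the prefix be-.
So hidtus → nohidtusori.

nohidtusori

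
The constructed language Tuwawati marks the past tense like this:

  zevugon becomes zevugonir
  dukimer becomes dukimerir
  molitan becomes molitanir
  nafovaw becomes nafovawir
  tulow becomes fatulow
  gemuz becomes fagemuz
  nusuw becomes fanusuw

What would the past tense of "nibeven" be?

nafovaw and tulow both end in -w yet inflect differently (nafovawir, fatulow), so the final letter is not what conditions the rule; the number of vowels is.
"nibeven" has 3 vowels. The stems with 3 vowels (zevugon → zevugonir, dukimer → dukimerir, molitan → molitanir) add -ir.
The other pattern: stems with 2 vowels add the prefix fa-.
So nibeven → nibevenir.

nibevenir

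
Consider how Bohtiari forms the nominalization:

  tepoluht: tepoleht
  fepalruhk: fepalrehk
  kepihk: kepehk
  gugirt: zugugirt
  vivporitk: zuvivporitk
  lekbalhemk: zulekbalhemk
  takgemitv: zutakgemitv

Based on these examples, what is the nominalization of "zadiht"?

tepoluht and gugirt both end in -t yet inflect differently (tepoleht, zugugirt), so the final letter is not what conditions the rule; the second-to-last letter is.
"zadiht" has second-to-last letter 'h'. The stems whose second-to-last letter is 'h' (tepoluht → tepoleht, fepalruhk → fepalrehk, kepihk → kepehk) change the last vowel to 'e'.
The other pattern: stems whose second-to-last letter is 'm', 'r' or 't' add the prefix zu-.
So zadiht → zadeht.

zadeht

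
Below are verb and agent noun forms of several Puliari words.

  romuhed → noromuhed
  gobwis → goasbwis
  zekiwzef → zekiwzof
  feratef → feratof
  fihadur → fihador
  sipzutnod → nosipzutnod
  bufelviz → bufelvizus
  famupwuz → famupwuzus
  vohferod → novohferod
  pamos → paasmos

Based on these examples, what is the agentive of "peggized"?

nopeggized

gobwis and bufelviz both have last vowel 'i' yet inflect differently (goasbwis, bufelvizus), so the last vowel is not what conditions the rule; the final letter is.
"peggized" ends in -d. The stems ending in -d (romuhed → noromuhed, sipzutnod → nosipzutnod, vohferod → novohferod) add the prefix no-.
The other patterns: stems ending in -s insert -as- after the first vowel; stems ending in -z add -us; stems ending in -f or -r change the last vowel to 'o'.
So peggized → nopeggized.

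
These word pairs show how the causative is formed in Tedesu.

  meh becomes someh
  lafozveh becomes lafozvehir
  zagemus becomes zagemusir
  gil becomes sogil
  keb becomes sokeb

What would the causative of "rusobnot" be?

meh and lafozveh both end in -h yet inflect differently (someh, lafozvehir), so the final letter is not what conditions the rule; the number of vowels is.
"rusobnot" has 3 vowels. The stems with 3 vowels (lafozveh → lafozvehir, zagemus → zagemusir) add -ir.
So rusobnot → rusobnotir.

rusobnotir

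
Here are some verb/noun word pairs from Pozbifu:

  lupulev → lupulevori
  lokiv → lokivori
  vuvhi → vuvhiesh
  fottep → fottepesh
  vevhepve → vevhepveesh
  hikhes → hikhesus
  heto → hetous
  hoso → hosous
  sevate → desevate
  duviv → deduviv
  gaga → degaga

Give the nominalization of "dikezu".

"dikezu" begins with d-. The one such stem in the data (duviv → deduviv) adds the prefix de-, so the same rule applies.
The other patterns: stems beginning with l- add -ori; stems beginning with f- or v- add -esh; stems beginning with h- add -us.
So dikezu → dedikezu.

dedikezu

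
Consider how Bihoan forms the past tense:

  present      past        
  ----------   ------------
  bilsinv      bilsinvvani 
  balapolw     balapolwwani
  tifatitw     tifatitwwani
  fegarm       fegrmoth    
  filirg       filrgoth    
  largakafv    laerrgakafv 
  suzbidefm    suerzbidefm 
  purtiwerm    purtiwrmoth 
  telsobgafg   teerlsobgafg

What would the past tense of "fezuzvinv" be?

suzbidefm and fegarm both end in -m yet inflect differently (suerzbidefm, fegrmoth), so the final letter is not what conditions the rule; the second-to-last letter is.
"fezuzvinv" has second-to-last letter 'n'. The one such stem in the data (bilsinv → bilsinvvani) doubles the final consonant and adds -ani (as do balapolw, tifatitw), so the same rule applies.
The other patterns: stems whose second-to-last letter is 'f' insert -er- after the first vowel; stems whose second-to-last letter is 'r' delete the last vowel and add -oth.
So fezuzvinv → fezuzvinvvani.

fezuzvinvvani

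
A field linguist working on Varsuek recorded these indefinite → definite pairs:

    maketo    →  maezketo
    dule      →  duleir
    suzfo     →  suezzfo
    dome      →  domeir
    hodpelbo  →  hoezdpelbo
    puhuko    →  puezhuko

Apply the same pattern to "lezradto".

suzfo and dome both have 2 vowels yet inflect differently (suezzfo, domeir), so the number of vowels is not what conditions the rule; the final letter is.
"lezradto" ends in -o. The stems ending in -o (hodpelbo → hoezdpelbo, maketo → maezketo, puhuko → puezhuko) insert -ez- after the first vowel.
So lezradto → leezzradto.

leezzradto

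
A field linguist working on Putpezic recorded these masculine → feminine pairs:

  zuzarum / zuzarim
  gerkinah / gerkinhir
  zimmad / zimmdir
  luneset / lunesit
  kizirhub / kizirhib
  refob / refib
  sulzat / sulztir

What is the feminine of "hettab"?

"hettab" has last vowel 'a'. The stems whose last vowel is 'a' (zimmad → zimmdir, gerkinah → gerkinhir, sulzat → sulztir) delete the last vowel and add -ir.
The other pattern: stems whose last vowel is 'e', 'o' or 'u' change the last vowel to 'i'.
So hettab → hettbir.

hettbir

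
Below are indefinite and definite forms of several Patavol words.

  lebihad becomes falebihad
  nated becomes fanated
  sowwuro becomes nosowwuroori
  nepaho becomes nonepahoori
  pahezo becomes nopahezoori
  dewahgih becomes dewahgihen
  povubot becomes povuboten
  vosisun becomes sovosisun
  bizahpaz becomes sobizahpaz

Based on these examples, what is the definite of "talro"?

sowwuro and povubot both have last vowel 'o' yet inflect differently (nosowwuroori, povuboten), so the last vowel is not what conditions the rule; the final letter is.
"talro" ends in -o. The stems ending in -o (sowwuro → nosowwuroori, nepaho → nonepahoori, pahezo → nopahezoori) add no- … -ori around the stem.
So talro → notalroori.

notalroori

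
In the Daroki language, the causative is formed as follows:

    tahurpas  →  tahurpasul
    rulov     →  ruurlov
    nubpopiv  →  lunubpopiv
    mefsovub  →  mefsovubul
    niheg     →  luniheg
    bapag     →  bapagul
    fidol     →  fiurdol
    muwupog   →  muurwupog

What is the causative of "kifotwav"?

kifotwavul

rulov and nubpopiv both end in -v yet inflect differently (ruurlov, lunubpopiv), so the final letter is not what conditions the rule; the last vowel is.
"kifotwav" has last vowel 'a'. The stems whose last vowel is 'a' (tahurpas → tahurpasul, bapag → bapagul) add -ul.
The other patterns: stems whose last vowel is 'o' insert -ur- after the first vowel; stems whose last vowel is 'e' or 'i' add the prefix lu-.
So kifotwav → kifotwavul.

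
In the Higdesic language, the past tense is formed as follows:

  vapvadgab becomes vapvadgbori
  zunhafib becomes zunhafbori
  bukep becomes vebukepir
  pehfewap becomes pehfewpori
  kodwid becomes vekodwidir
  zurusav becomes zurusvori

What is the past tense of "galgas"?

bukep and pehfewap both end in -p yet inflect differently (vebukepir, pehfewpori), so the final letter is not what conditions the rule; the number of vowels is.
"galgas" has 2 vowels. The stems with 2 vowels (kodwid → vekodwidir, bukep → vebukepir) add ve- … -ir around the stem.
So galgas → vegalgasir.

vegalgasir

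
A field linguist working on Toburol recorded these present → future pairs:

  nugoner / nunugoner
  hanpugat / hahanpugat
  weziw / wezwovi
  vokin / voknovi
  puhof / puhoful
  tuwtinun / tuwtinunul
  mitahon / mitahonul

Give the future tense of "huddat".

huhuddat

vokin and tuwtinun both end in -n yet inflect differently (voknovi, tuwtinunul), so the final letter is not what conditions the rule; the last vowel is.
"huddat" has last vowel 'a'. The one such stem in the data (hanpugat → hahanpugat) repeats the first consonant+vowel as a prefix (as does nugoner), so the same rule applies.
The other patterns: stems whose last vowel is 'i' delete the last vowel and add -ovi; stems whose last vowel is 'o' or 'u' add -ul.
So huddat → huhuddat.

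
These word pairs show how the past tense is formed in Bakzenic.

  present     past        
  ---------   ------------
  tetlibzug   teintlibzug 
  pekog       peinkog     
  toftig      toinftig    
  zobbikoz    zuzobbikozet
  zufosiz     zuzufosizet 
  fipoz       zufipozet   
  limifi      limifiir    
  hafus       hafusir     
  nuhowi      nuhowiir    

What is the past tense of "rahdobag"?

pekog and zobbikoz both have last vowel 'o' yet inflect differently (peinkog, zuzobbikozet), so the last vowel is not what conditions the rule; the final letter is.
"rahdobag" ends in -g. The stems ending in -g (tetlibzug → teintlibzug, pekog → peinkog, toftig → toinftig) insert -in- after the first vowel.
So rahdobag → rainhdobag.

rainhdobag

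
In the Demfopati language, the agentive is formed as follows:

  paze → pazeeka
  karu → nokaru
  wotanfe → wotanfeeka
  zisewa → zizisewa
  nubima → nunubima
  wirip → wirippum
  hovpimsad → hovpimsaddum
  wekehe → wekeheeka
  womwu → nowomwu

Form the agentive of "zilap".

"zilap" ends in -p. The one such stem in the data (wirip → wirippum) doubles the final consonant and adds -um (as does hovpimsad), so the same rule applies.
So zilap → zilappum.

zilappum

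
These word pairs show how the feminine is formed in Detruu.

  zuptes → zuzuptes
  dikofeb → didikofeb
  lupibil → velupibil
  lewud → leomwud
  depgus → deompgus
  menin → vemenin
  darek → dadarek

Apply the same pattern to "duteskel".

"duteskel" has last vowel 'e'. The stems whose last vowel is 'e' (zuptes → zuzuptes, darek → dadarek, dikofeb → didikofeb) repeat the first consonant+vowel as a prefix.
So duteskel → duduteskel.

duduteskel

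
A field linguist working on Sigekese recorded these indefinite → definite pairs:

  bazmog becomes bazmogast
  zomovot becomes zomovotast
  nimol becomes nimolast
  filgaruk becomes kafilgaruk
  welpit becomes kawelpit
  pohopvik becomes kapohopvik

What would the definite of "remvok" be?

"remvok" has last vowel 'o'. The stems whose last vowel is 'o' (bazmog → bazmogast, zomovot → zomovotast, nimol → nimolast) add -ast.
So remvok → remvokast.

remvokast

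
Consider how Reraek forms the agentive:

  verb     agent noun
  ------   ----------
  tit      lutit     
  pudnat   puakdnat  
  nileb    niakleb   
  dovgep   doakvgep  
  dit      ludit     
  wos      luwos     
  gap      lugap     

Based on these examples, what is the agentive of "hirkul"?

gap and dovgep both end in -p yet inflect differently (lugap, doakvgep), so the final letter is not what conditions the rule; the number of vowels is.
"hirkul" has 2 vowels. The stems with 2 vowels (dovgep → doakvgep, nileb → niakleb, pudnat → puakdnat) insert -ak- after the first vowel.
The other pattern: stems with 1 vowel add the prefix lu-.
So hirkul → hiakrkul.

hiakrkul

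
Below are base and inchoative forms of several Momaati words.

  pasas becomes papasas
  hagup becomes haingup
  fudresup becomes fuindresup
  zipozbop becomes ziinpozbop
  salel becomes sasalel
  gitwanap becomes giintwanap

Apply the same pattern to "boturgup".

bointurgup

"boturgup" ends in -p. The stems ending in -p (gitwanap → giintwanap, fudresup → fuindresup, zipozbop → ziinpozbop) insert -in- after the first vowel.
So boturgup → bointurgup.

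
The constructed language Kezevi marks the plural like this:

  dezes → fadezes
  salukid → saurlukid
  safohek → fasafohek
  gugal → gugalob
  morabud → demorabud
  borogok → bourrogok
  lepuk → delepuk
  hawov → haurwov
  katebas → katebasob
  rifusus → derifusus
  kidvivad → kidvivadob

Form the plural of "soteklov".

sourteklov

dezes and rifusus both end in -s yet inflect differently (fadezes, derifusus), so the final letter is not what conditions the rule; the last vowel is.
"soteklov" has last vowel 'o'. The stems whose last vowel is 'o' (hawov → haurwov, borogok → bourrogok) insert -ur- after the first vowel.
So soteklov → sourteklov.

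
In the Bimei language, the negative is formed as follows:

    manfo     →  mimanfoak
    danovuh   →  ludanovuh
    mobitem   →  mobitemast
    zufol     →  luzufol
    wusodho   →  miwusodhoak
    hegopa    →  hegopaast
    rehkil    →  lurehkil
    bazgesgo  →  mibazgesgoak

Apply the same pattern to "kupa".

"kupa" ends in -a. The one such stem in the data (hegopa → hegopaast) adds -ast, so the same rule applies.
So kupa → kupaast.

kupaast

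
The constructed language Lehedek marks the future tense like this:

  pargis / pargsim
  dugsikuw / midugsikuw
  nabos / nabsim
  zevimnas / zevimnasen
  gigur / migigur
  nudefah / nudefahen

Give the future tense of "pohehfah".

pargis and zevimnas both end in -s yet inflect differently (pargsim, zevimnasen), so the final letter is not what conditions the rule; the last vowel is.
"pohehfah" has last vowel 'a'. The stems whose last vowel is 'a' (zevimnas → zevimnasen, nudefah → nudefahen) add -en.
The other patterns: stems whose last vowel is 'i' or 'o' delete the last vowel and add -im; stems whose last vowel is 'u' add the prefix mi-.
So pohehfah → pohehfahen.

pohehfahen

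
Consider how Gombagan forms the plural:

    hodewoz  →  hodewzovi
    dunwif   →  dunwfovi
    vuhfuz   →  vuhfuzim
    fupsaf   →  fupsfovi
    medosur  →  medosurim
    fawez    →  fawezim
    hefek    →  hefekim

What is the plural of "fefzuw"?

"fefzuw" has last vowel 'u'. The stems whose last vowel is 'u' (medosur → medosurim, vuhfuz → vuhfuzim) add -im.
So fefzuw → fefzuwim.

fefzuwim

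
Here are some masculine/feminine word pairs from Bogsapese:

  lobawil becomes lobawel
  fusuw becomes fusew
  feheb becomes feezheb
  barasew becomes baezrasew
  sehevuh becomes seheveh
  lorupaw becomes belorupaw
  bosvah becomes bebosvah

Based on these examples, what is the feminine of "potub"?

lorupaw and barasew both end in -w yet inflect differently (belorupaw, baezrasew), so the final letter is not what conditions the rule; the last vowel is.
"potub" has last vowel 'u'. The stems whose last vowel is 'u' (sehevuh → seheveh, fusuw → fusew) change the last vowel to 'e'.
The other patterns: stems whose last vowel is 'a' add the prefix be-; stems whose last vowel is 'e' insert -ez- after the first vowel.
So potub → poteb.

poteb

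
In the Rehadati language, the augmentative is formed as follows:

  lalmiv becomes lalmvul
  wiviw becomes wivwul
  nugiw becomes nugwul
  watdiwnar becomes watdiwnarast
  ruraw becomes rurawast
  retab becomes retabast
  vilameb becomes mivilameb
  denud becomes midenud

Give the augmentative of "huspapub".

mihuspapub

"huspapub" has last vowel 'u'. The one such stem in the data (denud → midenud) adds the prefix mi-, so the same rule applies.
So huspapub → mihuspapub.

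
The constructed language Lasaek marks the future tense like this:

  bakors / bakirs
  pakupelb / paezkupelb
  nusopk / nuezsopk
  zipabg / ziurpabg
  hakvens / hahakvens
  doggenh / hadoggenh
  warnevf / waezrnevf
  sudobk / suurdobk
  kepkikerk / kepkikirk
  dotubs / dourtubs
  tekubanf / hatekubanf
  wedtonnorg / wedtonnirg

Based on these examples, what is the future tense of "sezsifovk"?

"sezsifovk" has second-to-last letter 'v'. The one such stem in the data (warnevf → waezrnevf) inserts -ez- after the first vowel (as do pakupelb, nusopk), so the same rule applies.
The other patterns: stems whose second-to-last letter is 'r' change the last vowel to 'i'; stems whose second-to-last letter is 'b' insert -ur- after the first vowel; stems whose second-to-last letter is 'n' add the prefix ha-.
So sezsifovk → seezzsifovk.

seezzsifovk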